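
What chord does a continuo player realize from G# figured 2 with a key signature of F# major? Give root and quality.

The figures 2 indicate a seventh chord in third inversion.
In third inversion the root lies a second above the bass: a second above G# in F# major is A#.
The chord tones are G#, A#, C#, E#, giving A# minor seventh.

A# minor seventh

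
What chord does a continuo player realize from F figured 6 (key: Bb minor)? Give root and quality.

The figures 6 indicate a triad in first inversion.
In first inversion the root lies a sixth above the bass: a sixth above F in Bb minor is Db.
The chord tones are F, Ab, Db, giving Db major.

Db major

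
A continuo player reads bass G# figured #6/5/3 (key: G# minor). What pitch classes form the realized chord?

G#, B, D#, E#

A third above G# in this key is B.
A fifth above G# in this key is D#.
A sixth above G# in this key is E, raised to E# by the sharp.
Together with the bass G#, this spells E# half-diminished seventh in first inversion.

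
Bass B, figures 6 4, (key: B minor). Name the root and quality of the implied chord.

E minor

The figures 6 4 indicate a triad in second inversion.
In second inversion the root lies a fourth above the bass: a fourth above B in B minor is E.
The chord tones are B, E, G, giving E minor.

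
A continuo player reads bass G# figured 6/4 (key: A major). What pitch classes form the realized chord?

A fourth above G# in this key is C#.
A sixth above G# in this key is E.
Together with the bass G#, this spells C# minor in second inversion.

G#, C#, E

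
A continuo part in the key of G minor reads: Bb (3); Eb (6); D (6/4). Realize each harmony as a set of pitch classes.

Bb (5/3): Bb, D, F.
Eb (6/3): Eb, G, C.
D (6/4): D, G, Bb.

Bb, D, F | Eb, G, C | D, G, Bb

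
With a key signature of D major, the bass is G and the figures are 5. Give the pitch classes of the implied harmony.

G, B, D

The written figures 5 are shorthand for 5/3: the 3 is implied.
A third above G in this key is B.
A fifth above G in this key is D.
Together with the bass G, this spells G major in root position.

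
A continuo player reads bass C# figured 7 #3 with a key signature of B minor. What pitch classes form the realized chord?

The written figures 7 #3 are shorthand for 7/5/3: the 5 is implied.
A third above C# in this key is E, raised to E# by the sharp.
A fifth above C# in this key is G.
A seventh above C# in this key is B.

C#, E#, G, B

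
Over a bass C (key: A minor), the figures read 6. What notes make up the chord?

The written figures 6 are shorthand for 6/3: the 3 is implied.
A third above C in this key is E.
A sixth above C in this key is A.
Together with the bass C, this spells A minor in first inversion.

C, E, A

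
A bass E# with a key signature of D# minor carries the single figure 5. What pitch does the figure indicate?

Counting 4 letter steps above E# lands on B; in D# minor, that letter is B.

B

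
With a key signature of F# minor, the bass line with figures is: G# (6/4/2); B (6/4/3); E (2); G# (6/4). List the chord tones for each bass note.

G# (6/4/2): G#, A, C#, E.
B (6/4/3): B, D, E, G#.
E (6/4/2): E, F#, A, C#.
G# (6/4): G#, C#, E.

G#, A, C#, E | B, D, E, G# | E, F#, A, C# | G#, C#, E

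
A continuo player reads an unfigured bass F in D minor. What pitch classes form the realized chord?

F, A, C

An unfigured bass implies 5/3.
A third above F in this key is A.
A fifth above F in this key is C.
Together with the bass F, this spells F major in root position.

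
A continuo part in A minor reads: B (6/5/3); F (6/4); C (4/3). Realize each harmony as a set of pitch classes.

B (6/5/3): B, D, F, G.
F (6/4): F, B, D.
C (6/4/3): C, E, F, A.

B, D, F, G | F, B, D | C, E, F, A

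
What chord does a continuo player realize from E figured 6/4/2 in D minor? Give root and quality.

The figures 6/4/2 indicate a seventh chord in third inversion.
In third inversion the root lies a second above the bass: a second above E in D minor is F.
The chord tones are E, F, A, C, giving F major seventh.

F major seventh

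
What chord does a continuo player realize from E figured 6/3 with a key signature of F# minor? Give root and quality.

The figures 6/3 indicate a triad in first inversion.
In first inversion the root lies a sixth above the bass: a sixth above E in F# minor is C#.
The chord tones are E, G#, C#, giving C# minor.

C# minor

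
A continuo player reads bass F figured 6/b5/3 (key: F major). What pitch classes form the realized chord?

A third above F in this key is A.
A fifth above F in this key is C, lowered to Cb by the flat.
A sixth above F in this key is D.

F, A, Cb, D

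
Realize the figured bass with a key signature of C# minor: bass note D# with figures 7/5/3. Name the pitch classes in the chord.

A third above D# in this key is F#.
A fifth above D# in this key is A.
A seventh above D# in this key is C#.
Together with the bass D#, this spells D# half-diminished seventh in root position.

D#, F#, A, C#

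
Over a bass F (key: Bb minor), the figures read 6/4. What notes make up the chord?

F, Bb, Db

A fourth above F in this key is Bb.
A sixth above F in this key is Db.
Together with the bass F, this spells Bb minor in second inversion.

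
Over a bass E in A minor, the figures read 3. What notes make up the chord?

The written figures 3 are shorthand for 5/3: the 5 is implied.
A third above E in this key is G.
A fifth above E in this key is B.
Together with the bass E, this spells E minor in root position.

E, G, B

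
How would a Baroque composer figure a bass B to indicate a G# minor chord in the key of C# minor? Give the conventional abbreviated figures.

B is the third of G# minor, so the chord is in first inversion.
A triad in first inversion is figured 6/3, conventionally abbreviated 6.

6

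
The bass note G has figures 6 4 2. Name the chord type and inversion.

Intervals of 6/4/2 above the bass form a seventh chord; the bass is the seventh, so this is third inversion.

seventh chord, third inversion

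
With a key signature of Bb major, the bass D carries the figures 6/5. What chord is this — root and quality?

Bb major seventh

The figures 6/5 indicate a seventh chord in first inversion.
In first inversion the root lies a sixth above the bass: a sixth above D in Bb major is Bb.
The chord tones are D, F, A, Bb, giving Bb major seventh.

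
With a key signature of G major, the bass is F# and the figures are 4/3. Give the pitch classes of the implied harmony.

F#, A, B, D

The written figures 4/3 are shorthand for 6/4/3: the 6 is implied.
A third above F# in this key is A.
A fourth above F# in this key is B.
A sixth above F# in this key is D.
Together with the bass F#, this spells B minor seventh in second inversion.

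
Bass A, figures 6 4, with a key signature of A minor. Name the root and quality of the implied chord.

D minor

The figures 6 4 indicate a triad in second inversion.
In second inversion the root lies a fourth above the bass: a fourth above A in A minor is D.
The chord tones are A, D, F, giving D minor.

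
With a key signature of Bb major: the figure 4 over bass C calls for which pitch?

F

Counting 3 letter steps above C lands on F; in Bb major, that letter is F.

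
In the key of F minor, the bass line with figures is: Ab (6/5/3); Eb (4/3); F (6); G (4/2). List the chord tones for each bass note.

Ab, C, Eb, F | Eb, G, Ab, C | F, Ab, Db | G, Ab, C, Eb

Ab (6/5/3): Ab, C, Eb, F.
Eb (6/4/3): Eb, G, Ab, C.
F (6/3): F, Ab, Db.
G (6/4/2): G, Ab, C, Eb.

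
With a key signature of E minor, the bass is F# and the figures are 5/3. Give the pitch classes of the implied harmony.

A third above F# in this key is A.
A fifth above F# in this key is C.
Together with the bass F#, this spells F# diminished in root position.

F#, A, C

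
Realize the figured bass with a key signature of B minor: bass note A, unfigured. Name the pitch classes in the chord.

An unfigured bass implies 5/3.
A third above A in this key is C#.
A fifth above A in this key is E.
Together with the bass A, this spells A major in root position.

A, C#, E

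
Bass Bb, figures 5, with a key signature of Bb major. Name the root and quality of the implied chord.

The figures 5 indicate a triad in root position.
In root position the bass is the root, so the root is Bb.
The chord tones are Bb, D, F, giving Bb major.

Bb major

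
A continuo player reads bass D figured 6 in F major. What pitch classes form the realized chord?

The written figures 6 are shorthand for 6/3: the 3 is implied.
A third above D in this key is F.
A sixth above D in this key is Bb.
Together with the bass D, this spells Bb major in first inversion.

D, F, Bb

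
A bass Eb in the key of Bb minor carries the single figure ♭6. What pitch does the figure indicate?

Cb

Counting 5 letter steps above Eb lands on C; in Bb minor, that letter is C.
The b6 figure lowers it a semitone, giving Cb.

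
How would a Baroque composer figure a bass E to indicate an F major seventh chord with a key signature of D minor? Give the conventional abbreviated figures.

4/2

E is the seventh of F major seventh, so the chord is in third inversion.
A seventh chord in third inversion is figured 6/4/2, conventionally abbreviated 4/2.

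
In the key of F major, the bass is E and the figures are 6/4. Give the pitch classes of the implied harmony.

A fourth above E in this key is A.
A sixth above E in this key is C.
Together with the bass E, this spells A minor in second inversion.

E, A, C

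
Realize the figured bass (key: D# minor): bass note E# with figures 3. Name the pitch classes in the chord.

E#, G#, B

The written figures 3 are shorthand for 5/3: the 5 is implied.
A third above E# in this key is G#.
A fifth above E# in this key is B.
Together with the bass E#, this spells E# diminished in root position.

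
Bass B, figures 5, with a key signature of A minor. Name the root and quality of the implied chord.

The figures 5 indicate a triad in root position.
In root position the bass is the root, so the root is B.
The chord tones are B, D, F, giving B diminished.

B diminished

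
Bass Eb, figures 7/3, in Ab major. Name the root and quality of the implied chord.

The figures 7/3 indicate a seventh chord in root position.
In root position the bass is the root, so the root is Eb.
The chord tones are Eb, G, Bb, Db, giving Eb dominant seventh.

Eb dominant seventh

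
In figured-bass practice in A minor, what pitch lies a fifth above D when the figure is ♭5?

Ab

Counting 4 letter steps above D lands on A; in A minor, that letter is A.
The b5 figure lowers it a semitone, giving Ab.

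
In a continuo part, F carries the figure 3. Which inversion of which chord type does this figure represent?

triad, root position

3 is shorthand for 5/3.
Intervals of 5/3 above the bass form a triad; the bass is the root, so this is root position.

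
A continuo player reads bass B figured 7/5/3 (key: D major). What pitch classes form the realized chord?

A third above B in this key is D.
A fifth above B in this key is F#.
A seventh above B in this key is A.
Together with the bass B, this spells B minor seventh in root position.

B, D, F#, A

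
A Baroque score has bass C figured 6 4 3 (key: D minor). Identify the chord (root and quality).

The figures 6 4 3 indicate a seventh chord in second inversion.
In second inversion the root lies a fourth above the bass: a fourth above C in D minor is F.
The chord tones are C, E, F, A, giving F major seventh.

F major seventh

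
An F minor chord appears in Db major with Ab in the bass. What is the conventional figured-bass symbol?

Ab is the third of F minor, so the chord is in first inversion.
A triad in first inversion is figured 6/3, conventionally abbreviated 6.

6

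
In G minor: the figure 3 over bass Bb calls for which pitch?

D

Counting 2 letter steps above Bb lands on D; in G minor, that letter is D.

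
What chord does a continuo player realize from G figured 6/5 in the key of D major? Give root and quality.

The figures 6/5 indicate a seventh chord in first inversion.
In first inversion the root lies a sixth above the bass: a sixth above G in D major is E.
The chord tones are G, B, D, E, giving E minor seventh.

E minor seventh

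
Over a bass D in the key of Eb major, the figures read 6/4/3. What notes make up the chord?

D, F, G, Bb

A third above D in this key is F.
A fourth above D in this key is G.
A sixth above D in this key is Bb.
Together with the bass D, this spells G minor seventh in second inversion.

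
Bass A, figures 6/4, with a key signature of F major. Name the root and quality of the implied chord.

The figures 6/4 indicate a triad in second inversion.
In second inversion the root lies a fourth above the bass: a fourth above A in F major is D.
The chord tones are A, D, F, giving D minor.

D minor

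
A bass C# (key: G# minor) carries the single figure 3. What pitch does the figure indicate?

E

Counting 2 letter steps above C# lands on E; in G# minor, that letter is E.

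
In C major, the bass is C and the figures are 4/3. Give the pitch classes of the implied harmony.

The written figures 4/3 are shorthand for 6/4/3: the 6 is implied.
A third above C in this key is E.
A fourth above C in this key is F.
A sixth above C in this key is A.
Together with the bass C, this spells F major seventh in second inversion.

C, E, F, A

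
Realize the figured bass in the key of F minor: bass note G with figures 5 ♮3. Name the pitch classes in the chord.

G, B, Db

A third above G in this key is Bb, made natural (B) by the ♮ figure.
A fifth above G in this key is Db.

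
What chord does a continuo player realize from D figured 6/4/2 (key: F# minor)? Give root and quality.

E dominant seventh

The figures 6/4/2 indicate a seventh chord in third inversion.
In third inversion the root lies a second above the bass: a second above D in F# minor is E.
The chord tones are D, E, G#, B, giving E dominant seventh.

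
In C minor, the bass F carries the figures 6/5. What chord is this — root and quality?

D half-diminished seventh

The figures 6/5 indicate a seventh chord in first inversion.
In first inversion the root lies a sixth above the bass: a sixth above F in C minor is D.
The chord tones are F, Ab, C, D, giving D half-diminished seventh.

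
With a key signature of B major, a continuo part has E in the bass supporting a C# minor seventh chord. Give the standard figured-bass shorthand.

E is the third of C# minor seventh, so the chord is in first inversion.
A seventh chord in first inversion is figured 6/5/3, conventionally abbreviated 6/5.

6/5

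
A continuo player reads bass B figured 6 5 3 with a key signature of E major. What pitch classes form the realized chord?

B, D#, F#, G#

A third above B in this key is D#.
A fifth above B in this key is F#.
A sixth above B in this key is G#.
Together with the bass B, this spells G# minor seventh in first inversion.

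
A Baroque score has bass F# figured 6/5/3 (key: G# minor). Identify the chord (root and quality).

The figures 6/5/3 indicate a seventh chord in first inversion.
In first inversion the root lies a sixth above the bass: a sixth above F# in G# minor is D#.
The chord tones are F#, A#, C#, D#, giving D# minor seventh.

D# minor seventh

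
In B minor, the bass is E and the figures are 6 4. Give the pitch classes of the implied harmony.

A fourth above E in this key is A.
A sixth above E in this key is C#.
Together with the bass E, this spells A major in second inversion.

E, A, C#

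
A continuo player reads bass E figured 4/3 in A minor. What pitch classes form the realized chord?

The written figures 4/3 are shorthand for 6/4/3: the 6 is implied.
A third above E in this key is G.
A fourth above E in this key is A.
A sixth above E in this key is C.
Together with the bass E, this spells A minor seventh in second inversion.

E, G, A, C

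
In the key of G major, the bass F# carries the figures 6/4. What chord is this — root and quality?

B minor

The figures 6/4 indicate a triad in second inversion.
In second inversion the root lies a fourth above the bass: a fourth above F# in G major is B.
The chord tones are F#, B, D, giving B minor.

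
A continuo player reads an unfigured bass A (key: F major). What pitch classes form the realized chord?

An unfigured bass implies 5/3.
A third above A in this key is C.
A fifth above A in this key is E.
Together with the bass A, this spells A minor in root position.

A, C, E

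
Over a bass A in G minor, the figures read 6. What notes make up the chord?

The written figures 6 are shorthand for 6/3: the 3 is implied.
A third above A in this key is C.
A sixth above A in this key is F.
Together with the bass A, this spells F major in first inversion.

A, C, F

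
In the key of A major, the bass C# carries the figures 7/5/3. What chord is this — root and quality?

C# minor seventh

The figures 7/5/3 indicate a seventh chord in root position.
In root position the bass is the root, so the root is C#.
The chord tones are C#, E, G#, B, giving C# minor seventh.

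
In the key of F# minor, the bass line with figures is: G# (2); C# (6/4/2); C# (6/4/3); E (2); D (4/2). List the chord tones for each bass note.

G#, A, C#, E | C#, D, F#, A | C#, E, F#, A | E, F#, A, C# | D, E, G#, B

G# (6/4/2): G#, A, C#, E.
C# (6/4/2): C#, D, F#, A.
C# (6/4/3): C#, E, F#, A.
E (6/4/2): E, F#, A, C#.
D (6/4/2): D, E, G#, B.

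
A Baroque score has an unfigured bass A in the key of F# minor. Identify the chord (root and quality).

A major

An unfigured bass indicates a triad in root position.
In root position the bass is the root, so the root is A.
The chord tones are A, C#, E, giving A major.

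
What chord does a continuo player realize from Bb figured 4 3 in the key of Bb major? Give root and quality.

Eb major seventh

The figures 4 3 indicate a seventh chord in second inversion.
In second inversion the root lies a fourth above the bass: a fourth above Bb in Bb major is Eb.
The chord tones are Bb, D, Eb, G, giving Eb major seventh.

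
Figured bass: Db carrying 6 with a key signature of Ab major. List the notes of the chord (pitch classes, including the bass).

Db, F, Bb

The written figures 6 are shorthand for 6/3: the 3 is implied.
A third above Db in this key is F.
A sixth above Db in this key is Bb.
Together with the bass Db, this spells Bb minor in first inversion.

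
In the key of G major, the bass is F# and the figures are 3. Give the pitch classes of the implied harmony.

The written figures 3 are shorthand for 5/3: the 5 is implied.
A third above F# in this key is A.
A fifth above F# in this key is C.
Together with the bass F#, this spells F# diminished in root position.

F#, A, C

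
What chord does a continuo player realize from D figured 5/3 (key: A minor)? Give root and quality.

D minor

The figures 5/3 indicate a triad in root position.
In root position the bass is the root, so the root is D.
The chord tones are D, F, A, giving D minor.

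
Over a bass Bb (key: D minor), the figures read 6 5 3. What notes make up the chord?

Bb, D, F, G

A third above Bb in this key is D.
A fifth above Bb in this key is F.
A sixth above Bb in this key is G.
Together with the bass Bb, this spells G minor seventh in first inversion.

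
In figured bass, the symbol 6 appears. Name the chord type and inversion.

6 is shorthand for 6/3.
Intervals of 6/3 above the bass form a triad; the bass is the third, so this is first inversion.

triad, first inversion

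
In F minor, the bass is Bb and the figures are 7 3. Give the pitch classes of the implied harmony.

The written figures 7 3 are shorthand for 7/5/3: the 5 is implied.
A third above Bb in this key is Db.
A fifth above Bb in this key is F.
A seventh above Bb in this key is Ab.
Together with the bass Bb, this spells Bb minor seventh in root position.

Bb, Db, F, Ab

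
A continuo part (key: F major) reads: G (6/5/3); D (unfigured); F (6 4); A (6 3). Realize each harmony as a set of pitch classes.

G (6/5/3): G, Bb, D, E.
D (5/3): D, F, A.
F (6/4): F, Bb, D.
A (6/3): A, C, F.

G, Bb, D, E | D, F, A | F, Bb, D | A, C, F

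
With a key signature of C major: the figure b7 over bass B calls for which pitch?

Ab

Counting 6 letter steps above B lands on A; in C major, that letter is A.
The b7 figure lowers it a semitone, giving Ab.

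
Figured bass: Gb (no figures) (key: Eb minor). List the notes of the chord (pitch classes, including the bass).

Gb, Bb, Db

An unfigured bass implies 5/3.
A third above Gb in this key is Bb.
A fifth above Gb in this key is Db.
Together with the bass Gb, this spells Gb major in root position.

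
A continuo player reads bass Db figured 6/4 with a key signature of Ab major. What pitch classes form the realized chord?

Db, G, Bb

A fourth above Db in this key is G.
A sixth above Db in this key is Bb.
Together with the bass Db, this spells G diminished in second inversion.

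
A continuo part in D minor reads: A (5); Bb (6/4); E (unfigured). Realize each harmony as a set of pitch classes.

A, C, E | Bb, E, G | E, G, Bb

A (5/3): A, C, E.
Bb (6/4): Bb, E, G.
E (5/3): E, G, Bb.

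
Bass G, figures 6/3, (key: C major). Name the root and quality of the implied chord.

E minor

The figures 6/3 indicate a triad in first inversion.
In first inversion the root lies a sixth above the bass: a sixth above G in C major is E.
The chord tones are G, B, E, giving E minor.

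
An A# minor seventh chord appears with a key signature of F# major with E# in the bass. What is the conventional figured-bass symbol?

4/3

E# is the fifth of A# minor seventh, so the chord is in second inversion.
A seventh chord in second inversion is figured 6/4/3, conventionally abbreviated 4/3.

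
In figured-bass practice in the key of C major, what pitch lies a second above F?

Counting 1 letter step above F lands on G; in C major, that letter is G.

G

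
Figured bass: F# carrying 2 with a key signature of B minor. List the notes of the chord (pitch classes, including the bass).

The written figures 2 are shorthand for 6/4/2: the 6/4 are implied.
A second above F# in this key is G.
A fourth above F# in this key is B.
A sixth above F# in this key is D.
Together with the bass F#, this spells G major seventh in third inversion.

F#, G, B, D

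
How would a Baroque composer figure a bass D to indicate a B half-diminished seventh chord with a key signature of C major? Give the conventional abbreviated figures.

D is the third of B half-diminished seventh, so the chord is in first inversion.
A seventh chord in first inversion is figured 6/5/3, conventionally abbreviated 6/5.

6/5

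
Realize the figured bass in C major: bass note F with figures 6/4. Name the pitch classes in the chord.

A fourth above F in this key is B.
A sixth above F in this key is D.
Together with the bass F, this spells B diminished in second inversion.

F, B, D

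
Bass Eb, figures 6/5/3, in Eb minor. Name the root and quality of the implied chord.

Cb major seventh

The figures 6/5/3 indicate a seventh chord in first inversion.
In first inversion the root lies a sixth above the bass: a sixth above Eb in Eb minor is Cb.
The chord tones are Eb, Gb, Bb, Cb, giving Cb major seventh.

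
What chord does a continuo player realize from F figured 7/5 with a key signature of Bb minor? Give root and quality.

F minor seventh

The figures 7/5 indicate a seventh chord in root position.
In root position the bass is the root, so the root is F.
The chord tones are F, Ab, C, Eb, giving F minor seventh.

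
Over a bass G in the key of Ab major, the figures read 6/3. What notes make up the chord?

A third above G in this key is Bb.
A sixth above G in this key is Eb.
Together with the bass G, this spells Eb major in first inversion.

G, Bb, Eb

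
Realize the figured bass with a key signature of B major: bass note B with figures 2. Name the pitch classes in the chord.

B, C#, E, G#

The written figures 2 are shorthand for 6/4/2: the 6/4 are implied.
A second above B in this key is C#.
A fourth above B in this key is E.
A sixth above B in this key is G#.
Together with the bass B, this spells C# minor seventh in third inversion.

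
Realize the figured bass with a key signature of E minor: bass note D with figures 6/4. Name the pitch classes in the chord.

A fourth above D in this key is G.
A sixth above D in this key is B.
Together with the bass D, this spells G major in second inversion.

D, G, B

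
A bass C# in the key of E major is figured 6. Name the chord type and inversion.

6 is shorthand for 6/3.
Intervals of 6/3 above the bass form a triad; the bass is the third, so this is first inversion.

triad, first inversion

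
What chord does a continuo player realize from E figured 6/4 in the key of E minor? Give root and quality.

The figures 6/4 indicate a triad in second inversion.
In second inversion the root lies a fourth above the bass: a fourth above E in E minor is A.
The chord tones are E, A, C, giving A minor.

A minor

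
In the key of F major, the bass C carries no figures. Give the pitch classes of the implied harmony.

An unfigured bass implies 5/3.
A third above C in this key is E.
A fifth above C in this key is G.
Together with the bass C, this spells C major in root position.

C, E, G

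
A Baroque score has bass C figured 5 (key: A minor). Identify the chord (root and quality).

C major

The figures 5 indicate a triad in root position.
In root position the bass is the root, so the root is C.
The chord tones are C, E, G, giving C major.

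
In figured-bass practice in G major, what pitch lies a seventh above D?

C

Counting 6 letter steps above D lands on C; in G major, that letter is C.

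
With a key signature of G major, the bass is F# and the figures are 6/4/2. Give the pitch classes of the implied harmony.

A second above F# in this key is G.
A fourth above F# in this key is B.
A sixth above F# in this key is D.
Together with the bass F#, this spells G major seventh in third inversion.

F#, G, B, D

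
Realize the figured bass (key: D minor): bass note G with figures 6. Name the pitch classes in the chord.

The written figures 6 are shorthand for 6/3: the 3 is implied.
A third above G in this key is Bb.
A sixth above G in this key is E.
Together with the bass G, this spells E diminished in first inversion.

G, Bb, E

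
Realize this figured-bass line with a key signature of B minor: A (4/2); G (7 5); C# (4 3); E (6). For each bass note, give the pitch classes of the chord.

A (6/4/2): A, B, D, F#.
G (7/5/3): G, B, D, F#.
C# (6/4/3): C#, E, F#, A.
E (6/3): E, G, C#.

A, B, D, F# | G, B, D, F# | C#, E, F#, A | E, G, C#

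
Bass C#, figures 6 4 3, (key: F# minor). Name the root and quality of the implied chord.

The figures 6 4 3 indicate a seventh chord in second inversion.
In second inversion the root lies a fourth above the bass: a fourth above C# in F# minor is F#.
The chord tones are C#, E, F#, A, giving F# minor seventh.

F# minor seventh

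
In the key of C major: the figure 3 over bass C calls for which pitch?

E

Counting 2 letter steps above C lands on E; in C major, that letter is E.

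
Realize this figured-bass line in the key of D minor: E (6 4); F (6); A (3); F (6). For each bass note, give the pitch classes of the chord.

E, A, C | F, A, D | A, C, E | F, A, D

E (6/4): E, A, C.
F (6/3): F, A, D.
A (5/3): A, C, E.
F (6/3): F, A, D.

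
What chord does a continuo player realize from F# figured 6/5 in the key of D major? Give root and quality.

D major seventh

The figures 6/5 indicate a seventh chord in first inversion.
In first inversion the root lies a sixth above the bass: a sixth above F# in D major is D.
The chord tones are F#, A, C#, D, giving D major seventh.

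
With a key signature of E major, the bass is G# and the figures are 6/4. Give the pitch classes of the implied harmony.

A fourth above G# in this key is C#.
A sixth above G# in this key is E.
Together with the bass G#, this spells C# minor in second inversion.

G#, C#, E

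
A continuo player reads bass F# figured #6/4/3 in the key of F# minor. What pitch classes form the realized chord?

F#, A, B, D#

A third above F# in this key is A.
A fourth above F# in this key is B.
A sixth above F# in this key is D, raised to D# by the sharp.
Together with the bass F#, this spells B dominant seventh in second inversion.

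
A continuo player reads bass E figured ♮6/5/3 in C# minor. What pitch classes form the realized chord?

A third above E in this key is G#.
A fifth above E in this key is B.
A sixth above E in this key is C#, made natural (C) by the ♮ figure.
Together with the bass E, this spells C augmented major seventh in first inversion.

E, G#, B, C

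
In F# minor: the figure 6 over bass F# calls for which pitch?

D

Counting 5 letter steps above F# lands on D; in F# minor, that letter is D.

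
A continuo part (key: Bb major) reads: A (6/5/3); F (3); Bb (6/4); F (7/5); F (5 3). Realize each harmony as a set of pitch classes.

A (6/5/3): A, C, Eb, F.
F (5/3): F, A, C.
Bb (6/4): Bb, Eb, G.
F (7/5/3): F, A, C, Eb.
F (5/3): F, A, C.

A, C, Eb, F | F, A, C | Bb, Eb, G | F, A, C, Eb | F, A, C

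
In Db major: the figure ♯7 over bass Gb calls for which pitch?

Counting 6 letter steps above Gb lands on F; in Db major, that letter is F.
The #7 figure raises it a semitone, giving F#.

F#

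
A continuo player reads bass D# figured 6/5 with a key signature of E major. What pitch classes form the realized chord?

D#, F#, A, B

The written figures 6/5 are shorthand for 6/5/3: the 3 is implied.
A third above D# in this key is F#.
A fifth above D# in this key is A.
A sixth above D# in this key is B.
Together with the bass D#, this spells B dominant seventh in first inversion.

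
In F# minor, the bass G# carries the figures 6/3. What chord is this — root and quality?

E major

The figures 6/3 indicate a triad in first inversion.
In first inversion the root lies a sixth above the bass: a sixth above G# in F# minor is E.
The chord tones are G#, B, E, giving E major.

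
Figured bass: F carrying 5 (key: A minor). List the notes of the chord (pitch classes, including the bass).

F, A, C

The written figures 5 are shorthand for 5/3: the 3 is implied.
A third above F in this key is A.
A fifth above F in this key is C.
Together with the bass F, this spells F major in root position.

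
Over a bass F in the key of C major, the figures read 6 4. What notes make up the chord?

F, B, D

A fourth above F in this key is B.
A sixth above F in this key is D.
Together with the bass F, this spells B diminished in second inversion.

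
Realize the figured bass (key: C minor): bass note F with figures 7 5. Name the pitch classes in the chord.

F, Ab, C, Eb

The written figures 7 5 are shorthand for 7/5/3: the 3 is implied.
A third above F in this key is Ab.
A fifth above F in this key is C.
A seventh above F in this key is Eb.
Together with the bass F, this spells F minor seventh in root position.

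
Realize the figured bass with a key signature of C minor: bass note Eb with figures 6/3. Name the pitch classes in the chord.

A third above Eb in this key is G.
A sixth above Eb in this key is C.
Together with the bass Eb, this spells C minor in first inversion.

Eb, G, C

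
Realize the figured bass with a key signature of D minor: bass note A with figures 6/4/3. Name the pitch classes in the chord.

A, C, D, F

A third above A in this key is C.
A fourth above A in this key is D.
A sixth above A in this key is F.
Together with the bass A, this spells D minor seventh in second inversion.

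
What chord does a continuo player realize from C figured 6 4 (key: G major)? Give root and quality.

The figures 6 4 indicate a triad in second inversion.
In second inversion the root lies a fourth above the bass: a fourth above C in G major is F#.
The chord tones are C, F#, A, giving F# diminished.

F# diminished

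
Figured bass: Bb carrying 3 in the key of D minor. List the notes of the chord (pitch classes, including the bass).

The written figures 3 are shorthand for 5/3: the 5 is implied.
A third above Bb in this key is D.
A fifth above Bb in this key is F.
Together with the bass Bb, this spells Bb major in root position.

Bb, D, F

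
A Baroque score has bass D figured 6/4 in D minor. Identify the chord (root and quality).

G minor

The figures 6/4 indicate a triad in second inversion.
In second inversion the root lies a fourth above the bass: a fourth above D in D minor is G.
The chord tones are D, G, Bb, giving G minor.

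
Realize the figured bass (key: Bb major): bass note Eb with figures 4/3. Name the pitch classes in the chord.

The written figures 4/3 are shorthand for 6/4/3: the 6 is implied.
A third above Eb in this key is G.
A fourth above Eb in this key is A.
A sixth above Eb in this key is C.
Together with the bass Eb, this spells A half-diminished seventh in second inversion.

Eb, G, A, C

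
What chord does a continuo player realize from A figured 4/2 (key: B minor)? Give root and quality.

B minor seventh

The figures 4/2 indicate a seventh chord in third inversion.
In third inversion the root lies a second above the bass: a second above A in B minor is B.
The chord tones are A, B, D, F#, giving B minor seventh.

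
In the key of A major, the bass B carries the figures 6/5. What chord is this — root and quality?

The figures 6/5 indicate a seventh chord in first inversion.
In first inversion the root lies a sixth above the bass: a sixth above B in A major is G#.
The chord tones are B, D, F#, G#, giving G# half-diminished seventh.

G# half-diminished seventh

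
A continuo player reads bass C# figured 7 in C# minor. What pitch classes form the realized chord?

C#, E, G#, B

The written figures 7 are shorthand for 7/5/3: the 5/3 are implied.
A third above C# in this key is E.
A fifth above C# in this key is G#.
A seventh above C# in this key is B.
Together with the bass C#, this spells C# minor seventh in root position.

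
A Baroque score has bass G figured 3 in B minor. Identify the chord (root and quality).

G major

The figures 3 indicate a triad in root position.
In root position the bass is the root, so the root is G.
The chord tones are G, B, D, giving G major.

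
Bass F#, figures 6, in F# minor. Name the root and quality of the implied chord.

The figures 6 indicate a triad in first inversion.
In first inversion the root lies a sixth above the bass: a sixth above F# in F# minor is D.
The chord tones are F#, A, D, giving D major.

D major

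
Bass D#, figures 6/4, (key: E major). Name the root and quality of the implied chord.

G# minor

The figures 6/4 indicate a triad in second inversion.
In second inversion the root lies a fourth above the bass: a fourth above D# in E major is G#.
The chord tones are D#, G#, B, giving G# minor.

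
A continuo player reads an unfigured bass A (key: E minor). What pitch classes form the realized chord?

An unfigured bass implies 5/3.
A third above A in this key is C.
A fifth above A in this key is E.
Together with the bass A, this spells A minor in root position.

A, C, E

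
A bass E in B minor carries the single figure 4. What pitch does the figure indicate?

A

Counting 3 letter steps above E lands on A; in B minor, that letter is A.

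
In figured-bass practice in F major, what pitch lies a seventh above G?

F

Counting 6 letter steps above G lands on F; in F major, that letter is F.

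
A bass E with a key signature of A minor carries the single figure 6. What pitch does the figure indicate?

C

Counting 5 letter steps above E lands on C; in A minor, that letter is C.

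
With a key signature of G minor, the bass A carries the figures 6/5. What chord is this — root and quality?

F dominant seventh

The figures 6/5 indicate a seventh chord in first inversion.
In first inversion the root lies a sixth above the bass: a sixth above A in G minor is F.
The chord tones are A, C, Eb, F, giving F dominant seventh.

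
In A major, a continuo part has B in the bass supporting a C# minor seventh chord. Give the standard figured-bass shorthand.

4/2

B is the seventh of C# minor seventh, so the chord is in third inversion.
A seventh chord in third inversion is figured 6/4/2, conventionally abbreviated 4/2.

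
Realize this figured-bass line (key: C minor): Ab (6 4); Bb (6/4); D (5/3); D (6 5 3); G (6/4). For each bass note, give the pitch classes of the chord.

Ab, D, F | Bb, Eb, G | D, F, Ab | D, F, Ab, Bb | G, C, Eb

Ab (6/4): Ab, D, F.
Bb (6/4): Bb, Eb, G.
D (5/3): D, F, Ab.
D (6/5/3): D, F, Ab, Bb.
G (6/4): G, C, Eb.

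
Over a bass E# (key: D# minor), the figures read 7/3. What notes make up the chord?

The written figures 7/3 are shorthand for 7/5/3: the 5 is implied.
A third above E# in this key is G#.
A fifth above E# in this key is B.
A seventh above E# in this key is D#.
Together with the bass E#, this spells E# half-diminished seventh in root position.

E#, G#, B, D#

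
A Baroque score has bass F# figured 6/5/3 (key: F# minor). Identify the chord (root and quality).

D major seventh

The figures 6/5/3 indicate a seventh chord in first inversion.
In first inversion the root lies a sixth above the bass: a sixth above F# in F# minor is D.
The chord tones are F#, A, C#, D, giving D major seventh.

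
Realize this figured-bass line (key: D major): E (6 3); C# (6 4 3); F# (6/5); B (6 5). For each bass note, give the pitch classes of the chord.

E, G, C# | C#, E, F#, A | F#, A, C#, D | B, D, F#, G

E (6/3): E, G, C#.
C# (6/4/3): C#, E, F#, A.
F# (6/5/3): F#, A, C#, D.
B (6/5/3): B, D, F#, G.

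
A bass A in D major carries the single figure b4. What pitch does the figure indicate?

Db

Counting 3 letter steps above A lands on D; in D major, that letter is D.
The b4 figure lowers it a semitone, giving Db.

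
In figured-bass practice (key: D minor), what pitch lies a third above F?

Counting 2 letter steps above F lands on A; in D minor, that letter is A.

A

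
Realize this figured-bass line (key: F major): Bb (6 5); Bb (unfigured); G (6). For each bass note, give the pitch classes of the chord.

Bb (6/5/3): Bb, D, F, G.
Bb (5/3): Bb, D, F.
G (6/3): G, Bb, E.

Bb, D, F, G | Bb, D, F | G, Bb, E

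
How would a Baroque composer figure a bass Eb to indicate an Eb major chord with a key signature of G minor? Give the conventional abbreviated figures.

Eb is the root of Eb major, so the chord is in root position.
A triad in root position is figured 5/3, conventionally abbreviated (no figures — root-position triad).

no figures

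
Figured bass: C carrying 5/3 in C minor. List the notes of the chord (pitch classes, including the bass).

A third above C in this key is Eb.
A fifth above C in this key is G.
Together with the bass C, this spells C minor in root position.

C, Eb, G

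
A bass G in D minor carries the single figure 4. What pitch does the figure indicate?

Counting 3 letter steps above G lands on C; in D minor, that letter is C.

C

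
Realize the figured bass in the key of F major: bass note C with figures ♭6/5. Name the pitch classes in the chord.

C, E, G, Ab

The written figures ♭6/5 are shorthand for 6/5/3: the 3 is implied.
A third above C in this key is E.
A fifth above C in this key is G.
A sixth above C in this key is A, lowered to Ab by the flat.
Together with the bass C, this spells Ab augmented major seventh in first inversion.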